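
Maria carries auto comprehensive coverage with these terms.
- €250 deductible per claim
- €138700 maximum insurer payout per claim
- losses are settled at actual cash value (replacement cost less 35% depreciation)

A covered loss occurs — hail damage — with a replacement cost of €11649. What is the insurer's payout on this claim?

€7321.85

Depreciate 35%: the covered value is €11649 × 0.65 = €7571.85.
Less the €250 deductible: €7571.85 − €250 = €7321.85.
That's under the €138700 cap, so the insurer reimburses the full €7321.85.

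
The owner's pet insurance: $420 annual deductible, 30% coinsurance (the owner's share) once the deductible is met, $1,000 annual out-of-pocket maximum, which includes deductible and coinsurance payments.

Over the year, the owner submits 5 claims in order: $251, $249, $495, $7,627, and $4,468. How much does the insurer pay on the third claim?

Claim 1 — $251: all of it applies to the deductible. Owner pays $251; OOP now $251. Insurer: $251 − $251 = $0.
Claim 2 — $249: $169 to deductible, leaving $80; 30% of $80 = $24. Owner pays $193; OOP now $444. Insurer: $249 − $193 = $56.
Claim 3 — $495: deductible met; 30% of $495 = $148.50. Owner pays $148.50; OOP now $592.50. Plan pays $495 − $148.50 = $346.50.

$346.50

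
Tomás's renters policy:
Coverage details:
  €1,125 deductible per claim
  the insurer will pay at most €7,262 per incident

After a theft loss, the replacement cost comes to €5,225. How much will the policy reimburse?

Subtract the deductible: €5,225 − €1,125 = €4,100.
That's under the €7,262 cap, so the insurer reimburses the full €4,100.

€4,100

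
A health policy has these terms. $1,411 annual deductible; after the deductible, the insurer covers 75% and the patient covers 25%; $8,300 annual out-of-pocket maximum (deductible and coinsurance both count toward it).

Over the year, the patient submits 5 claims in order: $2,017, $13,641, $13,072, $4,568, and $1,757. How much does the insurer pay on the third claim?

Claim 1 ($2,017): $1,411 to deductible, leaving $606; patient's 25% is $151.50. Cost to patient: $1,562.50. OOP to date $1,562.50. Plan pays $2,017 − $1,562.50 = $454.50.
Claim 2 ($13,641): deductible met; 25% of $13,641 = $3,410.25. Cost to patient: $3,410.25. OOP to date $4,972.75. Plan pays $13,641 − $3,410.25 = $10,230.75.
Claim 3 ($13,072): deductible already satisfied, so patient's share is 25% × $13,072 = $3,268. Patient owes $3,268 (running OOP $8,240.75). Insurer: $13,072 − $3,268 = $9,804.

$9,804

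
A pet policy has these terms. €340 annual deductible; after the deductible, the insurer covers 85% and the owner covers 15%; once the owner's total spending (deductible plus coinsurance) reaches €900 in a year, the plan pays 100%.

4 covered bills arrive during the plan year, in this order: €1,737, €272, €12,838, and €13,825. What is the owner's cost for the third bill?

€309.65

#1 (€1,737): €340 to deductible, leaving €1,397; coinsurance €1,397 × 15% = €209.55. Owner owes €549.55 (running OOP €549.55).
#2 (€272): 15% coinsurance on €272 = €40.80. Owner owes €40.80 (running OOP €590.35).
#3 (€12,838): 15% coinsurance on €12,838 = €1,925.70. OOP would hit €2,516.05 > €900, so the cap limits the owner to €900 − €590.35 = €309.65.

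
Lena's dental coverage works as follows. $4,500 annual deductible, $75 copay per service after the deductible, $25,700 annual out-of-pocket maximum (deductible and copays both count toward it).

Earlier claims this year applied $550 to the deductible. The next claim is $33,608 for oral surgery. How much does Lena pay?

$4,025

Deductible still to meet: $4,500 − $550 = $3,950.
After the $3,950 deductible portion, $33,608 − $3,950 = $29,658 is subject to the copay.
Copay on this service: $75.
So the patient owes $3,950 + $75 = $4,025 before any cap.
Total out-of-pocket so far would be $550 + $4,025 = $4,575, below the $25,700 cap — no reduction.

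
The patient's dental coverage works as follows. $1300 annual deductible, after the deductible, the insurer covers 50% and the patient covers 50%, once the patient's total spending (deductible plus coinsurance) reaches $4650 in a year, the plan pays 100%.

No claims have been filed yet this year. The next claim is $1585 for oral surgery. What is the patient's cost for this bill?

$1442.50

The full $1300 deductible is still open; $1300 of this bill applies to it.
After the $1300 deductible portion, $1585 − $1300 = $285 is subject to coinsurance.
50% of $285 = $142.50 falls to the patient.
So the patient owes $1300 + $142.50 = $1442.50 before any cap.
Total out-of-pocket so far would be $0 + $1442.50 = $1442.50, below the $4650 cap — no reduction.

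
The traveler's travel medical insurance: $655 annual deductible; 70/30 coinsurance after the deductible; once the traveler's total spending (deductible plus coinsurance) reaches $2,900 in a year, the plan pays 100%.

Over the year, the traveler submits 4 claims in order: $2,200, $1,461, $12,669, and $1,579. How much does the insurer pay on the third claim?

$11,325.80

Claim 1 ($2,200): deductible takes $655, $1,545 remains; coinsurance $1,545 × 30% = $463.50. Traveler pays $1,118.50; OOP now $1,118.50. Insurer: $2,200 − $1,118.50 = $1,081.50.
Claim 2 ($1,461): deductible already satisfied, so traveler's share is 30% × $1,461 = $438.30. Traveler pays $438.30; OOP now $1,556.80. Plan pays $1,461 − $438.30 = $1,022.70.
Claim 3 ($12,669): deductible already satisfied, so traveler's share is 30% × $12,669 = $3,800.70. Adding that to $1,556.80 gives $5,357.50, past the $2,900 cap; traveler pays only $2,900 − $1,556.80 = $1,343.20. Insurer: $12,669 − $1,343.20 = $11,325.80.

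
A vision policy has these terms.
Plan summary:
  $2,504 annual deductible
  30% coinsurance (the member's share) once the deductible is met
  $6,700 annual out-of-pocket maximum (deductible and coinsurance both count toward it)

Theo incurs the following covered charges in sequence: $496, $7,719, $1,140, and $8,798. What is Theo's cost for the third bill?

$342

Bill 1, $496: fully absorbed by the deductible. Member pays $496; OOP now $496.
Bill 2, $7,719: $2,008 finishes the deductible; $5,711 goes to coinsurance; 30% of $5,711 = $1,713.30. Member owes $3,721.30 (running OOP $4,217.30).
Bill 3, $1,140: 30% coinsurance on $1,140 = $342. Member pays $342; OOP now $4,559.30.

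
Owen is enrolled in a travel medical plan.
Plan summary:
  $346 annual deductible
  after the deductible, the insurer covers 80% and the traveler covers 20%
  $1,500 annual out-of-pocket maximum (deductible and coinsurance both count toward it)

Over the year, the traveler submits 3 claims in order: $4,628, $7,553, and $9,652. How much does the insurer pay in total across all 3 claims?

Claim 1 ($4,628): $346 to deductible, leaving $4,282; coinsurance $4,282 × 20% = $856.40. Traveler owes $1,202.40 (running OOP $1,202.40). Plan pays $4,628 − $1,202.40 = $3,425.60.
Claim 2 ($7,553): deductible already satisfied, so traveler's share is 20% × $7,553 = $1,510.60. OOP would hit $2,713 > $1,500, so the cap limits the traveler to $1,500 − $1,202.40 = $297.60. Insurer: $7,553 − $297.60 = $7,255.40.
Claim 3 ($9,652): deductible met; 20% of $9,652 = $1,930.40. Adding that to $1,500 gives $3,430.40, past the $1,500 cap; traveler pays only $1,500 − $1,500 = $0. Insurer: $9,652 − $0 = $9,652.
Insurer total: $3,425.60 + $7,255.40 + $9,652 = $20,333.

$20,333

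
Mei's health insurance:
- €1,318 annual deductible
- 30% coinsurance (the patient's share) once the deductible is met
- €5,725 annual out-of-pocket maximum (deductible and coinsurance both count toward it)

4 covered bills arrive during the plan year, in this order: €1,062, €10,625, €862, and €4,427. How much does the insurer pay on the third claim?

€603.40

#1 (€1,062): fully absorbed by the deductible. Patient pays €1,062; OOP now €1,062. Insurer: €1,062 − €1,062 = €0.
#2 (€10,625): €256 to deductible, leaving €10,369; patient's 30% is €3,110.70. Cost to patient: €3,366.70. OOP to date €4,428.70. Plan pays €10,625 − €3,366.70 = €7,258.30.
#3 (€862): deductible met; 30% of €862 = €258.60. Patient pays €258.60; OOP now €4,687.30. Insurer: €862 − €258.60 = €603.40.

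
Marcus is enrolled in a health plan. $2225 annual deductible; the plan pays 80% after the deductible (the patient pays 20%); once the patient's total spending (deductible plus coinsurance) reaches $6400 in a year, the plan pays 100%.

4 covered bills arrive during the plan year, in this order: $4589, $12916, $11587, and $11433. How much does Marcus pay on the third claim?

Claim 1 — $4589: deductible takes $2225, $2364 remains; patient's 20% is $472.80. Patient owes $2697.80 (running OOP $2697.80).
Claim 2 — $12916: deductible met; 20% of $12916 = $2583.20. Patient owes $2583.20 (running OOP $5281).
Claim 3 — $11587: deductible met; 20% of $11587 = $2317.40. OOP would hit $7598.40 > $6400, so the cap limits the patient to $6400 − $5281 = $1119.

$1119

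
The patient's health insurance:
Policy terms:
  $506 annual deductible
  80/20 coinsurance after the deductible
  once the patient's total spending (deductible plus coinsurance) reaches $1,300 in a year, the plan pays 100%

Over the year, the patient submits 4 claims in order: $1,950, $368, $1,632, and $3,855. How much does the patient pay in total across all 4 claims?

#1 ($1,950): $506 finishes the deductible; $1,444 goes to coinsurance; coinsurance $1,444 × 20% = $288.80. Cost to patient: $794.80. OOP to date $794.80.
#2 ($368): deductible already satisfied, so patient's share is 20% × $368 = $73.60. Patient owes $73.60 (running OOP $868.40).
#3 ($1,632): 20% coinsurance on $1,632 = $326.40. Cost to patient: $326.40. OOP to date $1,194.80.
#4 ($3,855): deductible already satisfied, so patient's share is 20% × $3,855 = $771. That would push OOP to $1,965.80, over the $1,300 cap, so patient pays $1,300 − $1,194.80 = $105.20.
Summing the patient's payments: $794.80 + $73.60 + $326.40 + $105.20 = $1,300.

$1,300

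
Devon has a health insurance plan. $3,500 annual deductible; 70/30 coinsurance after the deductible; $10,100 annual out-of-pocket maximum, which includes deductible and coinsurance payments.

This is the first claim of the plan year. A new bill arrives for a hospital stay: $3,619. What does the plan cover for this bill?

The full $3,500 deductible is still open; $3,500 of this bill applies to it.
After the $3,500 deductible portion, $3,619 − $3,500 = $119 is subject to coinsurance.
Coinsurance: $119 × 30% = $35.70.
So the patient owes $3,500 + $35.70 = $3,535.70 before any cap.
Total out-of-pocket so far would be $0 + $3,535.70 = $3,535.70, below the $10,100 cap — no reduction.
Insurer pays the balance: $3,619 − $3,535.70 = $83.30.

$83.30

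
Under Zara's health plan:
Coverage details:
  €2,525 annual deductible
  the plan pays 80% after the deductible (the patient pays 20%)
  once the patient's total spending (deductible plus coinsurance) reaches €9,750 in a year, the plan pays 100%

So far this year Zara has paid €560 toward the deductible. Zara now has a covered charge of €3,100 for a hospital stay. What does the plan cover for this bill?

€908

Remaining deductible: €2,525 − €560 = €1,965.
That leaves €3,100 − €1,965 = €1,135 for coinsurance.
20% of €1,135 = €227 falls to the patient.
Patient responsibility before any cap: €1,965 + €227 = €2,192.
Year-to-date out-of-pocket becomes €560 + €2,192 = €2,752, still under the €9,750 maximum, so no cap applies.
The plan picks up €3,100 − €2,192 = €908.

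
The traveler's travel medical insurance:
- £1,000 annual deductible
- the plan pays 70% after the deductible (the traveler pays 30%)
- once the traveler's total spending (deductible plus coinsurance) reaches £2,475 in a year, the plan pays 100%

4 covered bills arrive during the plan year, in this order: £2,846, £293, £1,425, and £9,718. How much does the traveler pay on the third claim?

#1 (£2,846): £1,000 finishes the deductible; £1,846 goes to coinsurance; coinsurance £1,846 × 30% = £553.80. Traveler owes £1,553.80 (running OOP £1,553.80).
#2 (£293): 30% coinsurance on £293 = £87.90. Traveler pays £87.90; OOP now £1,641.70.
#3 (£1,425): deductible met; 30% of £1,425 = £427.50. Cost to traveler: £427.50. OOP to date £2,069.20.

£427.50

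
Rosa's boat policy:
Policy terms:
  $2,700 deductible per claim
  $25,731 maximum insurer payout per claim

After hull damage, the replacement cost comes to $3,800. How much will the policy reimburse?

$1,100

Subtract the deductible: $3,800 − $2,700 = $1,100.
$1,100 ≤ $25,731, so the limit doesn't bind; insurer pays $1,100.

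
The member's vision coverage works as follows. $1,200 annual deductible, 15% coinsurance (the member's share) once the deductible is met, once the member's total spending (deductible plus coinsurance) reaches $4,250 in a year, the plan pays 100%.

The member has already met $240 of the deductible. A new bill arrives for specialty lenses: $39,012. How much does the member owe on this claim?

Remaining deductible: $1,200 − $240 = $960.
That leaves $39,012 − $960 = $38,052 for coinsurance.
15% of $38,052 = $5,707.80 falls to the member.
Member responsibility before any cap: $960 + $5,707.80 = $6,667.80.
Adding $6,667.80 to the $240 already spent would give $6,907.80, which exceeds the $4,250 cap; the member pays just $4,250 − $240 = $4,010.

$4,010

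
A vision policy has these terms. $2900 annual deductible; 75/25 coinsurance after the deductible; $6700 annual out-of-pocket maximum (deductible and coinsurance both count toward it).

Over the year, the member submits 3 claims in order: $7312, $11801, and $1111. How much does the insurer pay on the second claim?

$9104

Bill 1, $7312: $2900 to deductible, leaving $4412; 25% of $4412 = $1103. Member pays $4003; OOP now $4003. Plan pays $7312 − $4003 = $3309.
Bill 2, $11801: deductible already satisfied, so member's share is 25% × $11801 = $2950.25. Adding that to $4003 gives $6953.25, past the $6700 cap; member pays only $6700 − $4003 = $2697. Insurer: $11801 − $2697 = $9104.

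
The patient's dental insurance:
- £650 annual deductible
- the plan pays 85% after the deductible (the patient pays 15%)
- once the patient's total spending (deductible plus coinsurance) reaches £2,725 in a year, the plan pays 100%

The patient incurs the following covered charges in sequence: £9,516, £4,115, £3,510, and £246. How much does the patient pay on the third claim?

Bill 1, £9,516: deductible takes £650, £8,866 remains; coinsurance £8,866 × 15% = £1,329.90. Cost to patient: £1,979.90. OOP to date £1,979.90.
Bill 2, £4,115: deductible already satisfied, so patient's share is 15% × £4,115 = £617.25. Patient pays £617.25; OOP now £2,597.15.
Bill 3, £3,510: 15% coinsurance on £3,510 = £526.50. That would push OOP to £3,123.65, over the £2,725 cap, so patient pays £2,725 − £2,597.15 = £127.85.

£127.85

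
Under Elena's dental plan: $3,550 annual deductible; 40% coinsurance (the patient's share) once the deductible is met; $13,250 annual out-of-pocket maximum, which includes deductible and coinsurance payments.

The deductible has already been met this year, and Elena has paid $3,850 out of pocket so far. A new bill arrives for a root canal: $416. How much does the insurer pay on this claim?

With the deductible met, the entire $416 is subject to coinsurance.
40% of $416 = $166.40 falls to the patient.
Cumulative spending $3,850 + $166.40 = $4,016.40 stays under the $13,250 maximum.
Insurer pays the balance: $416 − $166.40 = $249.60.

$249.60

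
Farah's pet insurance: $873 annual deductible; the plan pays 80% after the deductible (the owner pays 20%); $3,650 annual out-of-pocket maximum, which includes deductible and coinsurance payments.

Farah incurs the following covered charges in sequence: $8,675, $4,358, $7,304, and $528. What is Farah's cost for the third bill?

$345

Claim 1 ($8,675): $873 to deductible, leaving $7,802; 20% of $7,802 = $1,560.40. Owner owes $2,433.40 (running OOP $2,433.40).
Claim 2 ($4,358): deductible met; 20% of $4,358 = $871.60. Owner owes $871.60 (running OOP $3,305).
Claim 3 ($7,304): 20% coinsurance on $7,304 = $1,460.80. Adding that to $3,305 gives $4,765.80, past the $3,650 cap; owner pays only $3,650 − $3,305 = $345.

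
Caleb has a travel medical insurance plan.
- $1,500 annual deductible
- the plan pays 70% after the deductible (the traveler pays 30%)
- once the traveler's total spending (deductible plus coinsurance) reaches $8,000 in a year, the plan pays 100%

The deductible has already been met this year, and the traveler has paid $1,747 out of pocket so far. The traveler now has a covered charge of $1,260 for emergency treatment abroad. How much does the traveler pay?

$378

With the deductible met, the entire $1,260 is subject to coinsurance.
Traveler's 30% share of $1,260 is $378.
Cumulative spending $1,747 + $378 = $2,125 stays under the $8,000 maximum.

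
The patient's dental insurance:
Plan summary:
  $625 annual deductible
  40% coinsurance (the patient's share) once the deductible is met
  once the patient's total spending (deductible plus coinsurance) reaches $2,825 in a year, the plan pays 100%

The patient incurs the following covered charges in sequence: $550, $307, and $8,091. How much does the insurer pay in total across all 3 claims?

#1 ($550): fully absorbed by the deductible. Patient pays $550; OOP now $550. Insurer: $550 − $550 = $0.
#2 ($307): $75 finishes the deductible; $232 goes to coinsurance; patient's 40% is $92.80. Patient owes $167.80 (running OOP $717.80). Insurer: $307 − $167.80 = $139.20.
#3 ($8,091): 40% coinsurance on $8,091 = $3,236.40. Adding that to $717.80 gives $3,954.20, past the $2,825 cap; patient pays only $2,825 − $717.80 = $2,107.20. Insurer: $8,091 − $2,107.20 = $5,983.80.
Insurer total: $0 + $139.20 + $5,983.80 = $6,123.

$6,123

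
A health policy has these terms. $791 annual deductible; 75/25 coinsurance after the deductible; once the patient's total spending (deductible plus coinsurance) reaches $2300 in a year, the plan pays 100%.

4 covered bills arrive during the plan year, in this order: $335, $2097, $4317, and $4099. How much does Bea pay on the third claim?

$1079.25

Claim 1 ($335): fully absorbed by the deductible. Patient owes $335 (running OOP $335).
Claim 2 ($2097): deductible takes $456, $1641 remains; coinsurance $1641 × 25% = $410.25. Patient owes $866.25 (running OOP $1201.25).
Claim 3 ($4317): deductible met; 25% of $4317 = $1079.25. Patient pays $1079.25; OOP now $2280.50.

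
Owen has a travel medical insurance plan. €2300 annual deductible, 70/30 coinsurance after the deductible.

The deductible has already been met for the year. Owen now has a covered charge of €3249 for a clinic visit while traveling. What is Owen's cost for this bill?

With the deductible met, the entire €3249 is subject to coinsurance.
Traveler's 30% share of €3249 is €974.70.

€974.70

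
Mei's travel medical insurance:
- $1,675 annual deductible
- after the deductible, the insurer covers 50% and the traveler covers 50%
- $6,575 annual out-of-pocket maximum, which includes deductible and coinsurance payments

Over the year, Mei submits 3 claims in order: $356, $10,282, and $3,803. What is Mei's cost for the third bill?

$418.50

#1 ($356): all of it applies to the deductible. Cost to traveler: $356. OOP to date $356.
#2 ($10,282): $1,319 to deductible, leaving $8,963; coinsurance $8,963 × 50% = $4,481.50. Traveler owes $5,800.50 (running OOP $6,156.50).
#3 ($3,803): 50% coinsurance on $3,803 = $1,901.50. Adding that to $6,156.50 gives $8,058, past the $6,575 cap; traveler pays only $6,575 − $6,156.50 = $418.50.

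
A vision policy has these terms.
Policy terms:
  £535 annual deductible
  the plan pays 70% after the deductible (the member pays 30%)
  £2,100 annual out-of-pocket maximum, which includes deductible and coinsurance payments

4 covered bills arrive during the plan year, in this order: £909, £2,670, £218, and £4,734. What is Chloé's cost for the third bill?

£65.40

Claim 1 (£909): £535 finishes the deductible; £374 goes to coinsurance; member's 30% is £112.20. Cost to member: £647.20. OOP to date £647.20.
Claim 2 (£2,670): deductible met; 30% of £2,670 = £801. Member owes £801 (running OOP £1,448.20).
Claim 3 (£218): 30% coinsurance on £218 = £65.40. Member owes £65.40 (running OOP £1,513.60).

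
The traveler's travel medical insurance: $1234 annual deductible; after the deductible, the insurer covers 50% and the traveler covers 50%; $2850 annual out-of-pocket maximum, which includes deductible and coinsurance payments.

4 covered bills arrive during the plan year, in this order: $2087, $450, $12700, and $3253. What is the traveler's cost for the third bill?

$964.50

Bill 1, $2087: $1234 finishes the deductible; $853 goes to coinsurance; traveler's 50% is $426.50. Traveler pays $1660.50; OOP now $1660.50.
Bill 2, $450: 50% coinsurance on $450 = $225. Traveler pays $225; OOP now $1885.50.
Bill 3, $12700: deductible already satisfied, so traveler's share is 50% × $12700 = $6350. That would push OOP to $8235.50, over the $2850 cap, so traveler pays $2850 − $1885.50 = $964.50.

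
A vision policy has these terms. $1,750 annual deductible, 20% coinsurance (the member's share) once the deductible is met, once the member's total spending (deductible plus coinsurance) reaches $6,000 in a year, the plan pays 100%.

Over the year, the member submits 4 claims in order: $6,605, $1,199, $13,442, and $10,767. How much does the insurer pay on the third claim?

$10,753.60

Claim 1 — $6,605: deductible takes $1,750, $4,855 remains; coinsurance $4,855 × 20% = $971. Cost to member: $2,721. OOP to date $2,721. Plan pays $6,605 − $2,721 = $3,884.
Claim 2 — $1,199: 20% coinsurance on $1,199 = $239.80. Cost to member: $239.80. OOP to date $2,960.80. Plan pays $1,199 − $239.80 = $959.20.
Claim 3 — $13,442: deductible met; 20% of $13,442 = $2,688.40. Member pays $2,688.40; OOP now $5,649.20. Plan pays $13,442 − $2,688.40 = $10,753.60.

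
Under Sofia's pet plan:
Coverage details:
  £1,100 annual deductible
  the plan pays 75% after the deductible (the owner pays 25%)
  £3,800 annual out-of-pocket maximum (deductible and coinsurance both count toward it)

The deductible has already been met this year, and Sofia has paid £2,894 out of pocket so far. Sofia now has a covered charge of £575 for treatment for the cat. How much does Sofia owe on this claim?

The deductible is already satisfied, so the full bill goes to coinsurance.
Owner's 25% share of £575 is £143.75.
Cumulative spending £2,894 + £143.75 = £3,037.75 stays under the £3,800 maximum.

£143.75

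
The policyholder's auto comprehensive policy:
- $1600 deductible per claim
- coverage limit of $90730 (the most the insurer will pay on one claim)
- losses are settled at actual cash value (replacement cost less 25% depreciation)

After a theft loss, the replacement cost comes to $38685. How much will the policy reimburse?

At 25% depreciation, ACV = $38685 − $9671.25 = $29013.75.
Subtract the deductible: $29013.75 − $1600 = $27413.75.
$27413.75 ≤ $90730, so the limit doesn't bind; insurer pays $27413.75.

$27413.75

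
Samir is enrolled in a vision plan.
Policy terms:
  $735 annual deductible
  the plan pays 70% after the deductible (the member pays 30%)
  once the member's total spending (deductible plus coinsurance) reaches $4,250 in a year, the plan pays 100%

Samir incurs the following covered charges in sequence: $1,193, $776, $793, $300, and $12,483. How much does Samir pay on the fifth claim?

Claim 1 — $1,193: deductible takes $735, $458 remains; 30% of $458 = $137.40. Cost to member: $872.40. OOP to date $872.40.
Claim 2 — $776: deductible met; 30% of $776 = $232.80. Member pays $232.80; OOP now $1,105.20.
Claim 3 — $793: 30% coinsurance on $793 = $237.90. Member pays $237.90; OOP now $1,343.10.
Claim 4 — $300: deductible already satisfied, so member's share is 30% × $300 = $90. Member owes $90 (running OOP $1,433.10).
Claim 5 — $12,483: deductible met; 30% of $12,483 = $3,744.90. OOP would hit $5,178 > $4,250, so the cap limits the member to $4,250 − $1,433.10 = $2,816.90.

$2,816.90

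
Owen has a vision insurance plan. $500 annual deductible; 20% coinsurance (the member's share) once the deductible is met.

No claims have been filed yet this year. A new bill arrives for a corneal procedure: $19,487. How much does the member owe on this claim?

$4,297.40

Deductible not yet touched, so the first $500 of the bill goes to the deductible.
That leaves $19,487 − $500 = $18,987 for coinsurance.
Coinsurance: $18,987 × 20% = $3,797.40.
So the member owes $500 + $3,797.40 = $4,297.40.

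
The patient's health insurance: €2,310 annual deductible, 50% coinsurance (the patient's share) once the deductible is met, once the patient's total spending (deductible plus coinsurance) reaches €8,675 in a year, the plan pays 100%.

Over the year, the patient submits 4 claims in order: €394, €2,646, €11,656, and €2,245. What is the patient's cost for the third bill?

Claim 1 — €394: all of it applies to the deductible. Patient pays €394; OOP now €394.
Claim 2 — €2,646: €1,916 finishes the deductible; €730 goes to coinsurance; coinsurance €730 × 50% = €365. Patient pays €2,281; OOP now €2,675.
Claim 3 — €11,656: deductible met; 50% of €11,656 = €5,828. Patient owes €5,828 (running OOP €8,503).

€5,828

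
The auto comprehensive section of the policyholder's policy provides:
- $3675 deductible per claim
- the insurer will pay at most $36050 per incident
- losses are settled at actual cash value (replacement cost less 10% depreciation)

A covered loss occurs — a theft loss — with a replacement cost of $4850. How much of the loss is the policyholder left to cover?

Depreciate 10%: the covered value is $4850 × 0.9 = $4365.
After the deductible, $4365 − $3675 = $690 remains.
That's under the $36050 cap, so the insurer reimburses the full $690.
The policyholder bears the rest of the original loss: $4850 − $690 = $4160.

$4160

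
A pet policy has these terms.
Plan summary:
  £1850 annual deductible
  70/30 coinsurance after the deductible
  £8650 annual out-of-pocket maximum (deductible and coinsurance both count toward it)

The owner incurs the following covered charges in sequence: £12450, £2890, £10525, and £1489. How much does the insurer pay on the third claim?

Claim 1 (£12450): deductible takes £1850, £10600 remains; 30% of £10600 = £3180. Cost to owner: £5030. OOP to date £5030. Insurer: £12450 − £5030 = £7420.
Claim 2 (£2890): deductible met; 30% of £2890 = £867. Owner owes £867 (running OOP £5897). Insurer: £2890 − £867 = £2023.
Claim 3 (£10525): deductible met; 30% of £10525 = £3157.50. OOP would hit £9054.50 > £8650, so the cap limits the owner to £8650 − £5897 = £2753. Insurer: £10525 − £2753 = £7772.

£7772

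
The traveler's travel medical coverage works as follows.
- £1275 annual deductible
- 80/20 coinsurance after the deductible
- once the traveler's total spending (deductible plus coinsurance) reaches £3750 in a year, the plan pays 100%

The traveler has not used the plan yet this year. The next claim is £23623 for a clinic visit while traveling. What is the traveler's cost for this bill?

£3750

Deductible not yet touched, so the first £1275 of the bill goes to the deductible.
After the £1275 deductible portion, £23623 − £1275 = £22348 is subject to coinsurance.
Coinsurance: £22348 × 20% = £4469.60.
That puts the traveler's cost at £1275 + £4469.60 = £5744.60 before any cap.
Adding £5744.60 to the £0 already spent would give £5744.60, which exceeds the £3750 cap; the traveler pays just £3750 − £0 = £3750.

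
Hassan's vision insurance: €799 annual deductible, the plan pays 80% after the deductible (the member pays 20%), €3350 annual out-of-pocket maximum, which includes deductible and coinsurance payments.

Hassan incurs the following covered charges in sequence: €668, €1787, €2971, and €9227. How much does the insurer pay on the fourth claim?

Claim 1 (€668): fully absorbed by the deductible. Cost to member: €668. OOP to date €668. Plan pays €668 − €668 = €0.
Claim 2 (€1787): €131 finishes the deductible; €1656 goes to coinsurance; 20% of €1656 = €331.20. Member pays €462.20; OOP now €1130.20. Plan pays €1787 − €462.20 = €1324.80.
Claim 3 (€2971): 20% coinsurance on €2971 = €594.20. Member pays €594.20; OOP now €1724.40. Plan pays €2971 − €594.20 = €2376.80.
Claim 4 (€9227): deductible already satisfied, so member's share is 20% × €9227 = €1845.40. OOP would hit €3569.80 > €3350, so the cap limits the member to €3350 − €1724.40 = €1625.60. Plan pays €9227 − €1625.60 = €7601.40.

€7601.40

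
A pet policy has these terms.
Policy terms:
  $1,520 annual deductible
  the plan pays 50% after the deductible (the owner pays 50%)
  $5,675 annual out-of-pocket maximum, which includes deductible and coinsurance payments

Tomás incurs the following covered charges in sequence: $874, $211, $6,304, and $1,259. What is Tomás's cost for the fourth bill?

Claim 1 ($874): entire amount goes to the deductible. Owner pays $874; OOP now $874.
Claim 2 ($211): entire amount goes to the deductible. Owner pays $211; OOP now $1,085.
Claim 3 ($6,304): $435 finishes the deductible; $5,869 goes to coinsurance; owner's 50% is $2,934.50. Owner owes $3,369.50 (running OOP $4,454.50).
Claim 4 ($1,259): deductible met; 50% of $1,259 = $629.50. Owner pays $629.50; OOP now $5,084.

$629.50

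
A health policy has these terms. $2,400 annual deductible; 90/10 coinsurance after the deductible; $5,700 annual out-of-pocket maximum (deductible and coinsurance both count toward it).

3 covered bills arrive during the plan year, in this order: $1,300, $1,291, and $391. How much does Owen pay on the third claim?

#1 ($1,300): fully absorbed by the deductible. Patient pays $1,300; OOP now $1,300.
#2 ($1,291): deductible takes $1,100, $191 remains; 10% of $191 = $19.10. Patient owes $1,119.10 (running OOP $2,419.10).
#3 ($391): deductible already satisfied, so patient's share is 10% × $391 = $39.10. Patient owes $39.10 (running OOP $2,458.20).

$39.10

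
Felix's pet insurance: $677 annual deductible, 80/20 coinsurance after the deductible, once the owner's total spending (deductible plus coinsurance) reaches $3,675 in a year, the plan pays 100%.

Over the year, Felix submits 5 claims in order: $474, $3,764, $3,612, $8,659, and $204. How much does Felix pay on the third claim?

Claim 1 — $474: entire amount goes to the deductible. Cost to owner: $474. OOP to date $474.
Claim 2 — $3,764: $203 finishes the deductible; $3,561 goes to coinsurance; 20% of $3,561 = $712.20. Cost to owner: $915.20. OOP to date $1,389.20.
Claim 3 — $3,612: deductible met; 20% of $3,612 = $722.40. Owner owes $722.40 (running OOP $2,111.60).

$722.40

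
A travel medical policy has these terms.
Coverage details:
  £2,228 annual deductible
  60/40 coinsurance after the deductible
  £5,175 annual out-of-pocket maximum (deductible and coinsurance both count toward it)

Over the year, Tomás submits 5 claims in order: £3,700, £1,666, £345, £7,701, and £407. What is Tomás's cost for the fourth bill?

£1,553.80

Claim 1 — £3,700: £2,228 to deductible, leaving £1,472; traveler's 40% is £588.80. Traveler owes £2,816.80 (running OOP £2,816.80).
Claim 2 — £1,666: 40% coinsurance on £1,666 = £666.40. Cost to traveler: £666.40. OOP to date £3,483.20.
Claim 3 — £345: 40% coinsurance on £345 = £138. Traveler owes £138 (running OOP £3,621.20).
Claim 4 — £7,701: deductible met; 40% of £7,701 = £3,080.40. OOP would hit £6,701.60 > £5,175, so the cap limits the traveler to £5,175 − £3,621.20 = £1,553.80.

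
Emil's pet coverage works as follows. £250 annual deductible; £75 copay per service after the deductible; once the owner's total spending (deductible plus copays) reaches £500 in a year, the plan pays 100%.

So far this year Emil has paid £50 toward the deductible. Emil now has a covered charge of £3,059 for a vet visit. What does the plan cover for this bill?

£2,784

Remaining deductible: £250 − £50 = £200.
After the £200 deductible portion, £3,059 − £200 = £2,859 is subject to the copay.
Copay on this service: £75.
Owner responsibility before any cap: £200 + £75 = £275.
Cumulative spending £50 + £275 = £325 stays under the £500 maximum.
Insurer pays the balance: £3,059 − £275 = £2,784.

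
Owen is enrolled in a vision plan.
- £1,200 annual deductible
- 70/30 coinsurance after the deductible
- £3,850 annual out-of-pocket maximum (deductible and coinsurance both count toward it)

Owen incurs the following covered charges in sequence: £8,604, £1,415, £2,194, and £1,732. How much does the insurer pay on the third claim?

#1 (£8,604): £1,200 finishes the deductible; £7,404 goes to coinsurance; 30% of £7,404 = £2,221.20. Member pays £3,421.20; OOP now £3,421.20. Insurer: £8,604 − £3,421.20 = £5,182.80.
#2 (£1,415): deductible met; 30% of £1,415 = £424.50. Member pays £424.50; OOP now £3,845.70. Plan pays £1,415 − £424.50 = £990.50.
#3 (£2,194): deductible already satisfied, so member's share is 30% × £2,194 = £658.20. OOP would hit £4,503.90 > £3,850, so the cap limits the member to £3,850 − £3,845.70 = £4.30. Insurer: £2,194 − £4.30 = £2,189.70.

£2,189.70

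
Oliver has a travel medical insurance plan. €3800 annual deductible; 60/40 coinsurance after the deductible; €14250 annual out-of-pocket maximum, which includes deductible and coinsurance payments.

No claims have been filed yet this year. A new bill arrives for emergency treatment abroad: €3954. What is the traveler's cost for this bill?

Deductible not yet touched, so the first €3800 of the bill goes to the deductible.
After the €3800 deductible portion, €3954 − €3800 = €154 is subject to coinsurance.
Traveler's 40% share of €154 is €61.60.
That puts the traveler's cost at €3800 + €61.60 = €3861.60 before any cap.
Year-to-date out-of-pocket becomes €0 + €3861.60 = €3861.60, still under the €14250 maximum, so no cap applies.

€3861.60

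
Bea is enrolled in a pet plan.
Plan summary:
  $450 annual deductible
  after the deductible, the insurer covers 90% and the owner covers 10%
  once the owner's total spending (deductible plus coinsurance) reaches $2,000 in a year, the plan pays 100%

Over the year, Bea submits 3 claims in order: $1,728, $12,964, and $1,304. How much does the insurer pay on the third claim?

#1 ($1,728): deductible takes $450, $1,278 remains; 10% of $1,278 = $127.80. Owner pays $577.80; OOP now $577.80. Plan pays $1,728 − $577.80 = $1,150.20.
#2 ($12,964): deductible met; 10% of $12,964 = $1,296.40. Owner owes $1,296.40 (running OOP $1,874.20). Plan pays $12,964 − $1,296.40 = $11,667.60.
#3 ($1,304): deductible met; 10% of $1,304 = $130.40. That would push OOP to $2,004.60, over the $2,000 cap, so owner pays $2,000 − $1,874.20 = $125.80. Plan pays $1,304 − $125.80 = $1,178.20.

$1,178.20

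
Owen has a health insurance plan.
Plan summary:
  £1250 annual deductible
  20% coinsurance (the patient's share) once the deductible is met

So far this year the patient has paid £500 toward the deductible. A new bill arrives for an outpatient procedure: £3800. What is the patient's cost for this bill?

£500 of the £1250 deductible is already met, leaving £750.
That leaves £3800 − £750 = £3050 for coinsurance.
20% of £3050 = £610 falls to the patient.
That puts the patient's cost at £750 + £610 = £1360.

£1360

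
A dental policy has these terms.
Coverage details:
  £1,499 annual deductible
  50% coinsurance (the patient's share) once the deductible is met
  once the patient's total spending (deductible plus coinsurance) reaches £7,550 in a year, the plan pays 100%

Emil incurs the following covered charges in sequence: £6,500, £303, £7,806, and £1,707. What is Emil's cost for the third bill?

£3,399

Claim 1 — £6,500: £1,499 finishes the deductible; £5,001 goes to coinsurance; patient's 50% is £2,500.50. Patient owes £3,999.50 (running OOP £3,999.50).
Claim 2 — £303: deductible met; 50% of £303 = £151.50. Patient pays £151.50; OOP now £4,151.
Claim 3 — £7,806: deductible met; 50% of £7,806 = £3,903. OOP would hit £8,054 > £7,550, so the cap limits the patient to £7,550 − £4,151 = £3,399.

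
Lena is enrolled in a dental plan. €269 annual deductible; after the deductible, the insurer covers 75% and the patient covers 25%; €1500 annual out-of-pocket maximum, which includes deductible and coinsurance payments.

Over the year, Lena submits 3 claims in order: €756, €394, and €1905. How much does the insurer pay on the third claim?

#1 (€756): €269 finishes the deductible; €487 goes to coinsurance; 25% of €487 = €121.75. Patient owes €390.75 (running OOP €390.75). Insurer: €756 − €390.75 = €365.25.
#2 (€394): 25% coinsurance on €394 = €98.50. Cost to patient: €98.50. OOP to date €489.25. Plan pays €394 − €98.50 = €295.50.
#3 (€1905): deductible already satisfied, so patient's share is 25% × €1905 = €476.25. Cost to patient: €476.25. OOP to date €965.50. Insurer: €1905 − €476.25 = €1428.75.

€1428.75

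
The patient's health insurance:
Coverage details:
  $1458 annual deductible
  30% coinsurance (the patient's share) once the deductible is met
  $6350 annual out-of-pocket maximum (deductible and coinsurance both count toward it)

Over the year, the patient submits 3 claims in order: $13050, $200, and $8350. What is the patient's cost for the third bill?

$1354.40

Bill 1, $13050: $1458 to deductible, leaving $11592; 30% of $11592 = $3477.60. Patient owes $4935.60 (running OOP $4935.60).
Bill 2, $200: 30% coinsurance on $200 = $60. Patient pays $60; OOP now $4995.60.
Bill 3, $8350: deductible already satisfied, so patient's share is 30% × $8350 = $2505. Adding that to $4995.60 gives $7500.60, past the $6350 cap; patient pays only $6350 − $4995.60 = $1354.40.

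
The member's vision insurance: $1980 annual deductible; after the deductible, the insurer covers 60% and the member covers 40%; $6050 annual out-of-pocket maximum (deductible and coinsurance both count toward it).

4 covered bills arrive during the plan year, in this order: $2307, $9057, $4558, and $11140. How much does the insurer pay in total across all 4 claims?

Claim 1 ($2307): deductible takes $1980, $327 remains; coinsurance $327 × 40% = $130.80. Cost to member: $2110.80. OOP to date $2110.80. Plan pays $2307 − $2110.80 = $196.20.
Claim 2 ($9057): deductible met; 40% of $9057 = $3622.80. Member owes $3622.80 (running OOP $5733.60). Plan pays $9057 − $3622.80 = $5434.20.
Claim 3 ($4558): 40% coinsurance on $4558 = $1823.20. OOP would hit $7556.80 > $6050, so the cap limits the member to $6050 − $5733.60 = $316.40. Insurer: $4558 − $316.40 = $4241.60.
Claim 4 ($11140): deductible met; 40% of $11140 = $4456. That would push OOP to $10506, over the $6050 cap, so member pays $6050 − $6050 = $0. Insurer: $11140 − $0 = $11140.
Insurer total: $196.20 + $5434.20 + $4241.60 + $11140 = $21012.

$21012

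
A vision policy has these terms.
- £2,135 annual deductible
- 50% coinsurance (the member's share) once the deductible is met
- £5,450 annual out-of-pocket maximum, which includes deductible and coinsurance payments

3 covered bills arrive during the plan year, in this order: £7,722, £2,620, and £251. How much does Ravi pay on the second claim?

#1 (£7,722): £2,135 finishes the deductible; £5,587 goes to coinsurance; 50% of £5,587 = £2,793.50. Cost to member: £4,928.50. OOP to date £4,928.50.
#2 (£2,620): deductible already satisfied, so member's share is 50% × £2,620 = £1,310. Adding that to £4,928.50 gives £6,238.50, past the £5,450 cap; member pays only £5,450 − £4,928.50 = £521.50.

£521.50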